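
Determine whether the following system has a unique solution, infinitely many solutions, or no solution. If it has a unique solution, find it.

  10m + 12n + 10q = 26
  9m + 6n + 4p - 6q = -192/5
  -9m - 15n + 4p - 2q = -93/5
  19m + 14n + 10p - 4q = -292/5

m = -8/5, n = 1, p = -3, q = 3

Row-reduce the augmented matrix:
R1 ← R1 / (10).
R2 ← R2 − 9·R1.
R3 ← R3 + 9·R1.
R4 ← R4 − 19·R1.
R2 ← R2 / (-24/5).
R1 ← R1 − 6/5·R2.
R3 ← R3 + 21/5·R2.
R4 ← R4 + 44/5·R2.
R3 ← R3 / (1/2).
R1 ← R1 − 1·R3.
R2 ← R2 + 5/6·R3.
R4 ← R4 − 8/3·R3.
R4 ← R4 / (-617/6).
R1 ← R1 + 43·R4.
R2 ← R2 − 110/3·R4.
R3 ← R3 − 161/4·R4.
Reading off the reduced rows gives m = -8/5, n = 1, p = -3, q = 3.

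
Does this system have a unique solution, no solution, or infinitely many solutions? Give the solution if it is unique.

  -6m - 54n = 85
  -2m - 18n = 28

no solution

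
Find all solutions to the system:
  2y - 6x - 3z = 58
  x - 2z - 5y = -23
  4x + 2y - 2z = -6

x = -6, y = 5, z = -4

Row-reduce the augmented matrix:
R1 ← R1 / (-6).
R2 ← R2 − 1·R1.
R3 ← R3 − 4·R1.
R2 ← R2 / (-14/3).
R1 ← R1 + 1/3·R2.
R3 ← R3 − 10/3·R2.
R3 ← R3 / (-81/14).
R1 ← R1 − 19/28·R3.
R2 ← R2 − 15/28·R3.
Reading off the reduced rows gives x = -6, y = 5, z = -4.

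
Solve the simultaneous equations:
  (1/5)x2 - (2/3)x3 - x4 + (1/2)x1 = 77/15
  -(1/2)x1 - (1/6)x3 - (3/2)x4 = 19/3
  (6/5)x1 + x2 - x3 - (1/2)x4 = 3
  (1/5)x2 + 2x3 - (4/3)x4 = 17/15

Row-reduce the augmented matrix:
R1 ← R1 / (1/2).
R2 ← R2 + 1/2·R1.
R3 ← R3 − 6/5·R1.
R2 ← R2 / (1/5).
R1 ← R1 − 2/5·R2.
R3 ← R3 − 13/25·R2.
R4 ← R4 − 1/5·R2.
R3 ← R3 / (83/30).
R1 ← R1 − 1/3·R3.
R2 ← R2 + 25/6·R3.
R4 ← R4 − 17/6·R3.
R4 ← R4 / (-3703/498).
R1 ← R1 − 165/83·R4.
R2 ← R2 − 25/166·R4.
R3 ← R3 − 252/83·R4.
Reading off the reduced rows gives x1 = 0, x2 = -1, x3 = -2, x4 = -4.

x1 = 0, x2 = -1, x3 = -2, x4 = -4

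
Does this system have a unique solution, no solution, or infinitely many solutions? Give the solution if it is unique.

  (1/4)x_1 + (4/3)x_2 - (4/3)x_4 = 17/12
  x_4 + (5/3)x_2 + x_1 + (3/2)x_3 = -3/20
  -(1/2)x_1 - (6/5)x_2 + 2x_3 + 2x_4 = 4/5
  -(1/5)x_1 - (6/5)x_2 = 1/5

x_1 = -1, x_2 = 0, x_3 = 7/5, x_4 = -5/4

Row-reduce the augmented matrix:
R1 ← R1 / (1/4).
R2 ← R2 − 1·R1.
R3 ← R3 + 1/2·R1.
R4 ← R4 + 1/5·R1.
R2 ← R2 / (-11/3).
R1 ← R1 − 16/3·R2.
R3 ← R3 − 22/15·R2.
R4 ← R4 + 2/15·R2.
R3 ← R3 / (13/5).
R1 ← R1 − 24/11·R3.
R2 ← R2 + 9/22·R3.
R4 ← R4 + 3/55·R3.
R4 ← R4 / (-2698/2145).
R1 ← R1 − 992/429·R4.
R2 ← R2 + 205/143·R4.
R3 ← R3 − 28/39·R4.
Reading off the reduced rows gives x_1 = -1, x_2 = 0, x_3 = 7/5, x_4 = -5/4.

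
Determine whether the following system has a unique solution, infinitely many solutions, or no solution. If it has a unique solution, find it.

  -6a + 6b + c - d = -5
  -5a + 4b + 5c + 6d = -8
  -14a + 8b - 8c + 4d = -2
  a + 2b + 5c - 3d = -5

no solution

Row-reduce:
R1 ← R1 / (-6).
R2 ← R2 + 5·R1.
R3 ← R3 + 14·R1.
R4 ← R4 − 1·R1.
R2 ← R2 / (-1).
R1 ← R1 + 1·R2.
R3 ← R3 + 6·R2.
R4 ← R4 − 3·R2.
R3 ← R3 / (-106/3).
R1 ← R1 + 13/3·R3.
R2 ← R2 + 25/6·R3.
R4 ← R4 − 53/3·R3.
Row 4 reduces to 0 = -1, a contradiction. The system is inconsistent.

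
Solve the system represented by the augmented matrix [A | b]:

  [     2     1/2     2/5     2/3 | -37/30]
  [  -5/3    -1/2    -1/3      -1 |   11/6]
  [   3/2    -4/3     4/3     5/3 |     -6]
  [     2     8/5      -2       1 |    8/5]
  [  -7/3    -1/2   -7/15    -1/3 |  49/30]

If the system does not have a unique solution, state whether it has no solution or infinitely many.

no solution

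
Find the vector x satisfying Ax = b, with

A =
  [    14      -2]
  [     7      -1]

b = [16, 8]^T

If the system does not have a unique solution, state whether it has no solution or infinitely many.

infinitely many solutions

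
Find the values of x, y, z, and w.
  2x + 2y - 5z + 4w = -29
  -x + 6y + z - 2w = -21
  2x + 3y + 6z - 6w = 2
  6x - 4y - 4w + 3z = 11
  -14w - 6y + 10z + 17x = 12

Row-reduce the augmented matrix:
R1 ← R1 / (2).
R2 ← R2 + 1·R1.
R3 ← R3 − 2·R1.
R4 ← R4 − 6·R1.
R5 ← R5 − 17·R1.
R2 ← R2 / (7).
R1 ← R1 − 1·R2.
R3 ← R3 − 1·R2.
R4 ← R4 + 10·R2.
R5 ← R5 + 23·R2.
R3 ← R3 / (157/14).
R1 ← R1 + 16/7·R3.
R2 ← R2 + 3/14·R3.
R4 ← R4 − 111/7·R3.
R5 ← R5 − 333/7·R3.
R4 ← R4 / (-292/157).
R1 ← R1 + 6/157·R4.
R2 ← R2 + 30/157·R4.
R3 ← R3 + 140/157·R4.
R5 ← R5 + 876/157·R4.
R5 reduces to 0 = 0, so the extra equation is consistent.
Reading off the reduced rows gives x = -2, y = -4, z = 5, w = 2.

x = -2, y = -4, z = 5, w = 2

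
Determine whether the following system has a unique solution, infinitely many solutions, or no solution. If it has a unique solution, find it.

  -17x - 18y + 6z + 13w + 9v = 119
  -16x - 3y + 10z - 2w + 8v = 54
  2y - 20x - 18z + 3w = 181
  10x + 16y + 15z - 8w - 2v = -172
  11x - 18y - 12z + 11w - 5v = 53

x = -6, y = -4, z = -4, w = -1, v = -2

Row-reduce the augmented matrix:
R1 ← R1 / (-17).
R2 ← R2 + 16·R1.
R3 ← R3 + 20·R1.
R4 ← R4 − 10·R1.
R5 ← R5 − 11·R1.
R2 ← R2 / (237/17).
R1 ← R1 − 18/17·R2.
R3 ← R3 − 394/17·R2.
R4 ← R4 − 92/17·R2.
R5 ← R5 + 504/17·R2.
R3 ← R3 / (-7654/237).
R1 ← R1 + 54/79·R3.
R2 ← R2 − 74/237·R3.
R4 ← R4 − 3991/237·R3.
R5 ← R5 − 90/79·R3.
R4 ← R4 / (84977/7654).
R1 ← R1 − 290/3827·R4.
R2 ← R2 + 3487/3827·R4.
R3 ← R3 + 2695/7654·R4.
R5 ← R5 + 40029/3827·R4.
R5 ← R5 / (-175450/84977).
R1 ← R1 + 23365/84977·R5.
R2 ← R2 + 22336/84977·R5.
R3 ← R3 − 21392/84977·R5.
R4 ← R4 + 12524/84977·R5.
Reading off the reduced rows gives x = -6, y = -4, z = -4, w = -1, v = -2.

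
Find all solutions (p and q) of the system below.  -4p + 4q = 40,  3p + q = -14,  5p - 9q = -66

p = -6, q = 4

Row-reduce the augmented matrix:
R1 ← R1 / (-4).
R2 ← R2 − 3·R1.
R3 ← R3 − 5·R1.
R2 ← R2 / (4).
R1 ← R1 + 1·R2.
R3 ← R3 + 4·R2.
R3 reduces to 0 = 0, so the extra equation is consistent.
Reading off the reduced rows gives p = -6, q = 4.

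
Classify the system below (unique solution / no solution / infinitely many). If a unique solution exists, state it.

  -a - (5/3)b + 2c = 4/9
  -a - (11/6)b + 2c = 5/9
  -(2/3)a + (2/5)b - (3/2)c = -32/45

Row-reduce the augmented matrix:
R1 ← R1 / (-1).
R2 ← R2 + 1·R1.
R3 ← R3 + 2/3·R1.
R2 ← R2 / (-1/6).
R1 ← R1 − 5/3·R2.
R3 ← R3 − 68/45·R2.
R3 ← R3 / (-17/6).
R1 ← R1 + 2·R3.
Reading off the reduced rows gives a = 2/3, b = -2/3, c = 0.

a = 2/3, b = -2/3, c = 0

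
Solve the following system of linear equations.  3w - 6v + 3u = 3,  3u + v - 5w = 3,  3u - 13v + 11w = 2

no solution

Row-reduce:
R1 ← R1 / (3).
R2 ← R2 − 3·R1.
R3 ← R3 − 3·R1.
R2 ← R2 / (7).
R1 ← R1 + 2·R2.
R3 ← R3 + 7·R2.
Row 3 reduces to 0 = -1, a contradiction. The system is inconsistent.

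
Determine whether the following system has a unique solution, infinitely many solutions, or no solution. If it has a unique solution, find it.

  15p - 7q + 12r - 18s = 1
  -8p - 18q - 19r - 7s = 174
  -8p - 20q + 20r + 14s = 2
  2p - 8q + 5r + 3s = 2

Row-reduce the augmented matrix:
R1 ← R1 / (15).
R2 ← R2 + 8·R1.
R3 ← R3 + 8·R1.
R4 ← R4 − 2·R1.
R2 ← R2 / (-326/15).
R1 ← R1 + 7/15·R2.
R3 ← R3 + 356/15·R2.
R4 ← R4 + 106/15·R2.
R3 ← R3 / (6546/163).
R1 ← R1 − 349/326·R3.
R2 ← R2 − 189/326·R3.
R4 ← R4 − 1222/163·R3.
R4 ← R4 / (7192/1091).
R1 ← R1 + 3151/2182·R4.
R2 ← R2 − 957/2182·R4.
R3 ← R3 − 612/1091·R4.
Reading off the reduced rows gives p = -3, q = -4, r = -3, s = -3.

p = -3, q = -4, r = -3, s = -3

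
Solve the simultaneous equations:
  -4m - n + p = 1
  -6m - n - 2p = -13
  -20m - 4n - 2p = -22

Row-reduce:
R1 ← R1 / (-4).
R2 ← R2 + 6·R1.
R3 ← R3 + 20·R1.
R2 ← R2 / (1/2).
R1 ← R1 − 1/4·R2.
R3 ← R3 − 1·R2.
Row 3 reduces to 0 = 2, a contradiction. The system is inconsistent.

no solution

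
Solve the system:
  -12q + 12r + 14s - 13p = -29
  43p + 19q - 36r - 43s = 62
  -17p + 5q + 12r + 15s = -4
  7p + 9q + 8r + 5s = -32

Row-reduce:
R1 ← R1 / (-13).
R2 ← R2 − 43·R1.
R3 ← R3 + 17·R1.
R4 ← R4 − 7·R1.
R2 ← R2 / (-269/13).
R1 ← R1 − 12/13·R2.
R3 ← R3 − 269/13·R2.
R4 ← R4 − 33/13·R2.
Swap R3 and R4.
R3 ← R3 / (4012/269).
R1 ← R1 + 204/269·R3.
R2 ← R2 + 48/269·R3.
Rank is 3 with 4 unknowns, leaving s free.

infinitely many solutions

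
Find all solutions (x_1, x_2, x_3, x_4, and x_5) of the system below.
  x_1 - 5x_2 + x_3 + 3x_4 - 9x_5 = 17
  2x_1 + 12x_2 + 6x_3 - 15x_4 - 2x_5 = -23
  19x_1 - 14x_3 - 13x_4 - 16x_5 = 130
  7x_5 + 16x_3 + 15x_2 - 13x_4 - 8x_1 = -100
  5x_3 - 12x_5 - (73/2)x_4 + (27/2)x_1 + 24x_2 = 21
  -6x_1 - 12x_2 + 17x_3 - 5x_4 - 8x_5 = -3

Row-reduce:
R2 ← R2 − 2·R1.
R3 ← R3 − 19·R1.
R4 ← R4 + 8·R1.
R5 ← R5 − 27/2·R1.
R6 ← R6 + 6·R1.
R2 ← R2 / (22).
R1 ← R1 + 5·R2.
R3 ← R3 − 95·R2.
R4 ← R4 + 25·R2.
R5 ← R5 − 183/2·R2.
R6 ← R6 + 42·R2.
R3 ← R3 / (-553/11).
R1 ← R1 − 21/11·R3.
R2 ← R2 − 2/11·R3.
R4 ← R4 − 314/11·R3.
R5 ← R5 + 553/22·R3.
R6 ← R6 − 337/11·R3.
R4 ← R4 / (-177/158).
R1 ← R1 + 78/79·R4.
R2 ← R2 + 139/158·R4.
R3 ← R3 + 65/158·R4.
R6 ← R6 + 2289/158·R4.
Swap R5 and R6.
R5 ← R5 / (-264/59).
R1 ← R1 + 226/59·R5.
R2 ← R2 + 89/177·R5.
R3 ← R3 + 430/177·R5.
R4 ← R4 + 310/177·R5.
Row 6 reduces to 0 = 2, a contradiction. The system is inconsistent.

no solution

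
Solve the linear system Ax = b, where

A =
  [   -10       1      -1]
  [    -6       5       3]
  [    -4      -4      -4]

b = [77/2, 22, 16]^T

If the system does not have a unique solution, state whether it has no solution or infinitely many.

Row-reduce:
R1 ← R1 / (-10).
R2 ← R2 + 6·R1.
R3 ← R3 + 4·R1.
R2 ← R2 / (22/5).
R1 ← R1 + 1/10·R2.
R3 ← R3 + 22/5·R2.
Row 3 reduces to 0 = -1/2, a contradiction. The system is inconsistent.

no solution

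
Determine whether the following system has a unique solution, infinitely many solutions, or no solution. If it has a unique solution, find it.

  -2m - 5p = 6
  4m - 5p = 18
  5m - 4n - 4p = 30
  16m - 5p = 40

Row-reduce:
R1 ← R1 / (-2).
R2 ← R2 − 4·R1.
R3 ← R3 − 5·R1.
R4 ← R4 − 16·R1.
Swap R2 and R3.
R2 ← R2 / (-4).
R3 ← R3 / (-15).
R1 ← R1 − 5/2·R3.
R2 ← R2 − 33/8·R3.
R4 ← R4 + 45·R3.
Row 4 reduces to 0 = -2, a contradiction. The system is inconsistent.

no solution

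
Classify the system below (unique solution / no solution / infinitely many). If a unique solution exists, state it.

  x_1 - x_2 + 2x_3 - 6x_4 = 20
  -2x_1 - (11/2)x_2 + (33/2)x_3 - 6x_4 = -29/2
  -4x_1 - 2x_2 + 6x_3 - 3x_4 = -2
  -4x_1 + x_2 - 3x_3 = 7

infinitely many solutions

Row-reduce:
R2 ← R2 + 2·R1.
R3 ← R3 + 4·R1.
R4 ← R4 + 4·R1.
R2 ← R2 / (-15/2).
R1 ← R1 + 1·R2.
R3 ← R3 + 6·R2.
R4 ← R4 + 3·R2.
R3 ← R3 / (-12/5).
R1 ← R1 + 11/15·R3.
R2 ← R2 + 41/15·R3.
R4 ← R4 + 16/5·R3.
Rank is 3 with 4 unknowns, leaving x_4 free.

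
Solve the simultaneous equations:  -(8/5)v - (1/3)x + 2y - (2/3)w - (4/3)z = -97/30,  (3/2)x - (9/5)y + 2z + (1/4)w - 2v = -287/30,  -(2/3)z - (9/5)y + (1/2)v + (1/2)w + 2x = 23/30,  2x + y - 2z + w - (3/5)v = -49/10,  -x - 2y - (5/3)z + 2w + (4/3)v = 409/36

Row-reduce the augmented matrix:
R1 ← R1 / (-1/3).
R2 ← R2 − 3/2·R1.
R3 ← R3 − 2·R1.
R4 ← R4 − 2·R1.
R5 ← R5 + 1·R1.
R2 ← R2 / (36/5).
R1 ← R1 + 6·R2.
R3 ← R3 − 51/5·R2.
R4 ← R4 − 13·R2.
R5 ← R5 + 8·R2.
R3 ← R3 / (-3).
R1 ← R1 − 2/3·R3.
R2 ← R2 + 5/9·R3.
R4 ← R4 + 25/9·R3.
R5 ← R5 + 19/9·R3.
R4 ← R4 / (259/162).
R1 ← R1 + 11/54·R4.
R2 ← R2 + 295/648·R4.
R3 ← R3 + 19/144·R4.
R5 ← R5 − 863/1296·R4.
R5 ← R5 / (-497911/62160).
R1 ← R1 + 4247/2590·R5.
R2 ← R2 + 2523/2072·R5.
R3 ← R3 + 22431/20720·R5.
R4 ← R4 − 2243/1295·R5.
Reading off the reduced rows gives x = -5/2, y = -2, z = -9/4, w = -1, v = 7/3.

x = -5/2, y = -2, z = -9/4, w = -1, v = 7/3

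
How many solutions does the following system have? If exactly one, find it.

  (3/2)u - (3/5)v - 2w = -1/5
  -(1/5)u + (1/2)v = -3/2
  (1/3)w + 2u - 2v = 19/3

u = 0, v = -3, w = 1

Row-reduce the augmented matrix:
R1 ← R1 / (3/2).
R2 ← R2 + 1/5·R1.
R3 ← R3 − 2·R1.
R2 ← R2 / (21/50).
R1 ← R1 + 2/5·R2.
R3 ← R3 + 6/5·R2.
R3 ← R3 / (47/21).
R1 ← R1 + 100/63·R3.
R2 ← R2 + 40/63·R3.
Reading off the reduced rows gives u = 0, v = -3, w = 1.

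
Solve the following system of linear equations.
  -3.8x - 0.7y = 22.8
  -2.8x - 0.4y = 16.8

Row-reduce the augmented matrix:
R1 ← R1 / (-19/5).
R2 ← R2 + 14/5·R1.
R2 ← R2 / (11/95).
R1 ← R1 − 7/38·R2.
Reading off the reduced rows gives x = -6, y = 0.

x = -6, y = 0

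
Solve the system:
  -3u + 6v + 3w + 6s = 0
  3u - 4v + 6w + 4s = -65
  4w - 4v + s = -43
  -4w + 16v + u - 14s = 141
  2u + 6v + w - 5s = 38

Row-reduce the augmented matrix:
R1 ← R1 / (-3).
R2 ← R2 − 3·R1.
R4 ← R4 − 1·R1.
R5 ← R5 − 2·R1.
R2 ← R2 / (2).
R1 ← R1 + 2·R2.
R3 ← R3 + 4·R2.
R4 ← R4 − 18·R2.
R5 ← R5 − 10·R2.
R3 ← R3 / (22).
R1 ← R1 − 8·R3.
R2 ← R2 − 9/2·R3.
R4 ← R4 + 84·R3.
R5 ← R5 + 42·R3.
R4 ← R4 / (-240/11).
R1 ← R1 − 4/11·R4.
R2 ← R2 − 31/44·R4.
R3 ← R3 − 21/22·R4.
R5 ← R5 + 120/11·R4.
R5 reduces to 0 = 0, so the extra equation is consistent.
Reading off the reduced rows gives u = -1, v = 5, w = -5, s = -3.

u = -1, v = 5, w = -5, s = -3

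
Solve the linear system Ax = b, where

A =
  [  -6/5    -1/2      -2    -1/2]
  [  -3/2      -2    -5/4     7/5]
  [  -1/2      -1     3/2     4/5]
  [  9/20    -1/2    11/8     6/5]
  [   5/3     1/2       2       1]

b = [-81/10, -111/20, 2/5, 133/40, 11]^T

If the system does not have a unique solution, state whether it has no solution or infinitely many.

no solution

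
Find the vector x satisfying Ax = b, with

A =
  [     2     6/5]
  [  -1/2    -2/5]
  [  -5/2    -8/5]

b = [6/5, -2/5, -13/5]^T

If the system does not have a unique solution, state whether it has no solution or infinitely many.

no solution

Row-reduce:
R1 ← R1 / (2).
R2 ← R2 + 1/2·R1.
R3 ← R3 + 5/2·R1.
R2 ← R2 / (-1/10).
R1 ← R1 − 3/5·R2.
R3 ← R3 + 1/10·R2.
Row 3 reduces to 0 = -1, a contradiction. The system is inconsistent.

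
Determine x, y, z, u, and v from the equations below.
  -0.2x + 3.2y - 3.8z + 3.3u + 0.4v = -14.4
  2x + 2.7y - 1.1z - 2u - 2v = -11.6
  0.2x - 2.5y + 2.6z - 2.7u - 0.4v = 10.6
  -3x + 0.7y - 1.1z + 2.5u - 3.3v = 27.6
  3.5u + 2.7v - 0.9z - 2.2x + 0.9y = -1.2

Row-reduce the augmented matrix:
R1 ← R1 / (-1/5).
R2 ← R2 − 2·R1.
R3 ← R3 − 1/5·R1.
R4 ← R4 + 3·R1.
R5 ← R5 + 11/5·R1.
R2 ← R2 / (347/10).
R1 ← R1 + 16·R2.
R3 ← R3 − 7/10·R2.
R4 ← R4 + 473/10·R2.
R5 ← R5 + 343/10·R2.
R3 ← R3 / (-1427/3470).
R1 ← R1 − 337/347·R3.
R2 ← R2 + 391/347·R3.
R4 ← R4 − 903/347·R3.
R5 ← R5 − 781/347·R3.
R4 ← R4 / (-6998/1427).
R1 ← R1 + 6467/2854·R4.
R2 ← R2 − 1374/1427·R4.
R3 ← R3 − 88/1427·R4.
R5 ← R5 + 16383/7135·R4.
R5 ← R5 / (1138449/349900).
R1 ← R1 − 277451/139960·R5.
R2 ← R2 + 41031/34990·R5.
R3 ← R3 − 214/17495·R5.
R4 ← R4 − 97451/69980·R5.
Reading off the reduced rows gives x = -6, y = -2, z = 2, u = 0, v = -4.

x = -6, y = -2, z = 2, u = 0, v = -4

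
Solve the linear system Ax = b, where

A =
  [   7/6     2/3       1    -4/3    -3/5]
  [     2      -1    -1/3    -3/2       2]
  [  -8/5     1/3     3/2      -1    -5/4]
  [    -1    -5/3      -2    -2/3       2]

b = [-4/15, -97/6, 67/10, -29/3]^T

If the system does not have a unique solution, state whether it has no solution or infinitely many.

infinitely many solutions

Row-reduce:
R1 ← R1 / (7/6).
R2 ← R2 − 2·R1.
R3 ← R3 + 8/5·R1.
R4 ← R4 + 1·R1.
R2 ← R2 / (-15/7).
R1 ← R1 − 4/7·R2.
R3 ← R3 − 131/105·R2.
R4 ← R4 + 23/21·R2.
R3 ← R3 / (2267/1350).
R1 ← R1 − 14/45·R3.
R2 ← R2 − 43/45·R3.
R4 ← R4 + 13/135·R3.
R4 ← R4 / (-31925/13602).
R1 ← R1 + 1120/2267·R4.
R2 ← R2 − 4455/4534·R4.
R3 ← R3 + 3201/2267·R4.
Rank is 4 with 5 unknowns, leaving x_5 free.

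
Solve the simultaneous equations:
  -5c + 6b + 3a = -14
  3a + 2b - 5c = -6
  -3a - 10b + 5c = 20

Row-reduce:
R1 ← R1 / (3).
R2 ← R2 − 3·R1.
R3 ← R3 + 3·R1.
R2 ← R2 / (-4).
R1 ← R1 − 2·R2.
R3 ← R3 + 4·R2.
Row 3 reduces to 0 = -2, a contradiction. The system is inconsistent.

no solution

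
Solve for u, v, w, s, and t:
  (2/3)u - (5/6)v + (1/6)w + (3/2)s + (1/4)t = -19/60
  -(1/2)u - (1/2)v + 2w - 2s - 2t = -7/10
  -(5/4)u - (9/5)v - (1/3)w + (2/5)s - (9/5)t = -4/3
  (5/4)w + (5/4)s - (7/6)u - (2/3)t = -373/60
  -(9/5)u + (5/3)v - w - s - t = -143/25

Row-reduce the augmented matrix:
R1 ← R1 / (2/3).
R2 ← R2 + 1/2·R1.
R3 ← R3 + 5/4·R1.
R4 ← R4 + 7/6·R1.
R5 ← R5 + 9/5·R1.
R2 ← R2 / (-9/8).
R1 ← R1 + 5/4·R2.
R3 ← R3 + 269/80·R2.
R4 ← R4 + 35/24·R2.
R5 ← R5 + 7/12·R2.
R3 ← R3 / (-1147/180).
R1 ← R1 + 19/9·R3.
R2 ← R2 + 17/9·R3.
R4 ← R4 + 131/108·R3.
R5 ← R5 + 223/135·R3.
R4 ← R4 / (40259/10323).
R1 ← R1 − 4444/3441·R4.
R2 ← R2 + 3268/3441·R4.
R3 ← R3 + 1049/1147·R4.
R5 ← R5 − 102868/51615·R4.
R5 ← R5 / (-682699/603885).
R1 ← R1 − 47551/80518·R5.
R2 ← R2 − 58523/80518·R5.
R3 ← R3 + 105123/322072·R5.
R4 ← R4 − 110875/322072·R5.
Reading off the reduced rows gives u = 2/5, v = -3, w = -1/2, s = -5/2, t = 3.

u = 2/5, v = -3, w = -1/2, s = -5/2, t = 3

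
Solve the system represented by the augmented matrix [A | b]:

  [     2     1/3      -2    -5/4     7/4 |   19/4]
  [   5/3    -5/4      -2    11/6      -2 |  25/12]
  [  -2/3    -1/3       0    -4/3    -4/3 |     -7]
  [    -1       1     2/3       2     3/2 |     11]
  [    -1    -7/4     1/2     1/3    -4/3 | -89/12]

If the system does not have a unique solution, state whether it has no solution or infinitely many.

x_1 = -1, x_2 = 3, x_3 = -3, x_4 = 3, x_5 = 2

Row-reduce the augmented matrix:
R1 ← R1 / (2).
R2 ← R2 − 5/3·R1.
R3 ← R3 + 2/3·R1.
R4 ← R4 + 1·R1.
R5 ← R5 + 1·R1.
R2 ← R2 / (-55/36).
R1 ← R1 − 1/6·R2.
R3 ← R3 + 2/9·R2.
R4 ← R4 − 7/6·R2.
R5 ← R5 + 19/12·R2.
R3 ← R3 / (-34/55).
R1 ← R1 + 57/55·R3.
R2 ← R2 − 12/55·R3.
R4 ← R4 + 97/165·R3.
R5 ← R5 + 17/110·R3.
R4 ← R4 / (383/68).
R1 ← R1 − 113/34·R4.
R2 ← R2 + 45/17·R4.
R3 ← R3 − 477/136·R4.
R5 ← R5 + 131/48·R4.
R5 ← R5 / (262451/82728).
R1 ← R1 − 3206/3447·R5.
R2 ← R2 − 828/383·R5.
R3 ← R3 − 1925/4596·R5.
R4 ← R4 + 19/3447·R5.
Reading off the reduced rows gives x_1 = -1, x_2 = 3, x_3 = -3, x_4 = 3, x_5 = 2.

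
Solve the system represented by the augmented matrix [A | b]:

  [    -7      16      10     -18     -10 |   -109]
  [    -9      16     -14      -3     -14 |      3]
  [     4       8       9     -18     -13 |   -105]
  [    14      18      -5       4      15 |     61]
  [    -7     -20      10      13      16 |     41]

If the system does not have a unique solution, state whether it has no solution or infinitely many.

x_1 = 1, x_2 = 1, x_3 = -1, x_4 = 6, x_5 = 0

Row-reduce the augmented matrix:
R1 ← R1 / (-7).
R2 ← R2 + 9·R1.
R3 ← R3 − 4·R1.
R4 ← R4 − 14·R1.
R5 ← R5 + 7·R1.
R2 ← R2 / (-32/7).
R1 ← R1 + 16/7·R2.
R3 ← R3 − 120/7·R2.
R4 ← R4 − 50·R2.
R5 ← R5 + 36·R2.
R3 ← R3 / (-86).
R1 ← R1 − 12·R3.
R2 ← R2 − 47/8·R3.
R4 ← R4 + 1115/4·R3.
R5 ← R5 − 423/2·R3.
R4 ← R4 / (48383/1376).
R1 ← R1 + 39/43·R4.
R2 ← R2 + 3243/2752·R4.
R3 ← R3 + 189/344·R4.
R5 ← R5 + 7859/688·R4.
R5 ← R5 / (-146626/48383).
R1 ← R1 − 12688/48383·R5.
R2 ← R2 − 28581/48383·R5.
R3 ← R3 − 56069/48383·R5.
R4 ← R4 − 78500/48383·R5.
Reading off the reduced rows gives x_1 = 1, x_2 = 1, x_3 = -1, x_4 = 6, x_5 = 0.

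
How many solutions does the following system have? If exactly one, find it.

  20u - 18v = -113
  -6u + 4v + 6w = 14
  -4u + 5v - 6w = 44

no solution

Row-reduce:
R1 ← R1 / (20).
R2 ← R2 + 6·R1.
R3 ← R3 + 4·R1.
R2 ← R2 / (-7/5).
R1 ← R1 + 9/10·R2.
R3 ← R3 − 7/5·R2.
Row 3 reduces to 0 = 3/2, a contradiction. The system is inconsistent.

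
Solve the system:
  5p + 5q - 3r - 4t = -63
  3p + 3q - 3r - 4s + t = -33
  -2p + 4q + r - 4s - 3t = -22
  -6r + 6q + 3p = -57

Row-reduce:
R1 ← R1 / (5).
R2 ← R2 − 3·R1.
R3 ← R3 + 2·R1.
R4 ← R4 − 3·R1.
Swap R2 and R3.
R2 ← R2 / (6).
R1 ← R1 − 1·R2.
R4 ← R4 − 3·R2.
R3 ← R3 / (-6/5).
R1 ← R1 + 17/30·R3.
R2 ← R2 + 1/30·R3.
R4 ← R4 + 41/10·R3.
R4 ← R4 / (47/3).
R1 ← R1 − 23/9·R4.
R2 ← R2 + 5/9·R4.
R3 ← R3 − 10/3·R4.
Rank is 4 with 5 unknowns, leaving t free.

infinitely many solutions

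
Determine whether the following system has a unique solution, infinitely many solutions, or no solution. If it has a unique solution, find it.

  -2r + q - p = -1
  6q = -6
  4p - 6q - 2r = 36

p = 6, q = -1, r = -3

Row-reduce the augmented matrix:
R1 ← R1 / (-1).
R3 ← R3 − 4·R1.
R2 ← R2 / (6).
R1 ← R1 + 1·R2.
R3 ← R3 + 2·R2.
R3 ← R3 / (-10).
R1 ← R1 − 2·R3.
Reading off the reduced rows gives p = 6, q = -1, r = -3.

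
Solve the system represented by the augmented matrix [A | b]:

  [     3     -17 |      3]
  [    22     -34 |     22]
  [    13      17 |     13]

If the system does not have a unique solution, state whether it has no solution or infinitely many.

Row-reduce the augmented matrix:
R1 ← R1 / (3).
R2 ← R2 − 22·R1.
R3 ← R3 − 13·R1.
R2 ← R2 / (272/3).
R1 ← R1 + 17/3·R2.
R3 ← R3 − 272/3·R2.
R3 reduces to 0 = 0, so the extra equation is consistent.
Reading off the reduced rows gives x_1 = 1, x_2 = 0.

x_1 = 1, x_2 = 0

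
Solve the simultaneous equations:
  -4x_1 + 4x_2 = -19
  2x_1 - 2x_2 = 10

no solution

Row-reduce:
R1 ← R1 / (-4).
R2 ← R2 − 2·R1.
Row 2 reduces to 0 = 1/2, a contradiction. The system is inconsistent.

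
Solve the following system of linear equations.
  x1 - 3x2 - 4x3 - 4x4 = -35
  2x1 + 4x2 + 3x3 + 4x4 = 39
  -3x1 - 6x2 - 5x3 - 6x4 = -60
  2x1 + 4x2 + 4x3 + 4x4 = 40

no solution

Row-reduce:
R2 ← R2 − 2·R1.
R3 ← R3 + 3·R1.
R4 ← R4 − 2·R1.
R2 ← R2 / (10).
R1 ← R1 + 3·R2.
R3 ← R3 + 15·R2.
R4 ← R4 − 10·R2.
R3 ← R3 / (-1/2).
R1 ← R1 + 7/10·R3.
R2 ← R2 − 11/10·R3.
R4 ← R4 − 1·R3.
Row 4 reduces to 0 = -2, a contradiction. The system is inconsistent.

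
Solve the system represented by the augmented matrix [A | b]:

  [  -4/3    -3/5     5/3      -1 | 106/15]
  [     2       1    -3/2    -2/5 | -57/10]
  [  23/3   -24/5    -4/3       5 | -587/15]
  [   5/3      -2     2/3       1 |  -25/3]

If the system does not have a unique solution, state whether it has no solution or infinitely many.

Row-reduce:
R1 ← R1 / (-4/3).
R2 ← R2 − 2·R1.
R3 ← R3 − 23/3·R1.
R4 ← R4 − 5/3·R1.
R2 ← R2 / (1/10).
R1 ← R1 − 9/20·R2.
R3 ← R3 + 33/4·R2.
R4 ← R4 + 11/4·R2.
R3 ← R3 / (363/4).
R1 ← R1 + 23/4·R3.
R2 ← R2 − 10·R3.
R4 ← R4 − 121/4·R3.
Rank is 3 with 4 unknowns, leaving x_4 free.

infinitely many solutions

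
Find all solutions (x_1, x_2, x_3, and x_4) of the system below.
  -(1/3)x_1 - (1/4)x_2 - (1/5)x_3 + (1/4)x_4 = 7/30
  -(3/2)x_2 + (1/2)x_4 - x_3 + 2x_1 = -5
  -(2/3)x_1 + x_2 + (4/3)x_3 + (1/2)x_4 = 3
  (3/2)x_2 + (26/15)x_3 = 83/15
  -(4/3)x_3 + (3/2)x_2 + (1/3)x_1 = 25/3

no solution

Row-reduce:
R1 ← R1 / (-1/3).
R2 ← R2 − 2·R1.
R3 ← R3 + 2/3·R1.
R5 ← R5 − 1/3·R1.
R2 ← R2 / (-3).
R1 ← R1 − 3/4·R2.
R3 ← R3 − 3/2·R2.
R4 ← R4 − 3/2·R2.
R5 ← R5 − 5/4·R2.
R3 ← R3 / (19/30).
R1 ← R1 − 1/20·R3.
R2 ← R2 − 11/15·R3.
R4 ← R4 − 19/30·R3.
R5 ← R5 + 49/20·R3.
Swap R4 and R5.
R4 ← R4 / (1129/228).
R1 ← R1 + 25/76·R4.
R2 ← R2 + 104/57·R4.
R3 ← R3 − 30/19·R4.
Row 5 reduces to 0 = 3, a contradiction. The system is inconsistent.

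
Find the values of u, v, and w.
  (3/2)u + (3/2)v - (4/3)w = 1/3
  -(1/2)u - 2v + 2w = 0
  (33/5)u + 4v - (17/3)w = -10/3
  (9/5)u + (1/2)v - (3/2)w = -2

u = 0, v = 2, w = 2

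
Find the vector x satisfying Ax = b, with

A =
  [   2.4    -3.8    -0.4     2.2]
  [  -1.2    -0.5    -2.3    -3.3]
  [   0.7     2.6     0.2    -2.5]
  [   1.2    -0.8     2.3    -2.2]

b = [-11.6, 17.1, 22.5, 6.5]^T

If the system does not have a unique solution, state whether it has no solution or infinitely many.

Row-reduce the augmented matrix:
R1 ← R1 / (12/5).
R2 ← R2 + 6/5·R1.
R3 ← R3 − 7/10·R1.
R4 ← R4 − 6/5·R1.
R2 ← R2 / (-12/5).
R1 ← R1 + 19/12·R2.
R3 ← R3 − 89/24·R2.
R4 ← R4 − 11/10·R2.
R3 ← R3 / (-10213/2880).
R1 ← R1 − 427/288·R3.
R2 ← R2 − 25/24·R3.
R4 ← R4 − 65/48·R3.
R4 ← R4 / (-347554/51065).
R1 ← R1 + 535/1459·R4.
R2 ← R2 + 10261/10213·R4.
R3 ← R3 − 18838/10213·R4.
Reading off the reduced rows gives x_1 = 4, x_2 = 3, x_3 = -3, x_4 = -5.

x_1 = 4, x_2 = 3, x_3 = -3, x_4 = -5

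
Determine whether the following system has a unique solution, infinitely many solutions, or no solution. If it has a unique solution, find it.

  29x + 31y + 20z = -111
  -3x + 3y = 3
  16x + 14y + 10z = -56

no solution

Row-reduce:
R1 ← R1 / (29).
R2 ← R2 + 3·R1.
R3 ← R3 − 16·R1.
R2 ← R2 / (180/29).
R1 ← R1 − 31/29·R2.
R3 ← R3 + 90/29·R2.
Row 3 reduces to 0 = 1, a contradiction. The system is inconsistent.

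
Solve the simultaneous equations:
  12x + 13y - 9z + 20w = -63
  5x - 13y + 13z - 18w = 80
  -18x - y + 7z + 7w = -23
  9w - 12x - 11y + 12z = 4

x = 1, y = -2, z = 1, w = -2

Row-reduce the augmented matrix:
R1 ← R1 / (12).
R2 ← R2 − 5·R1.
R3 ← R3 + 18·R1.
R4 ← R4 + 12·R1.
R2 ← R2 / (-221/12).
R1 ← R1 − 13/12·R2.
R3 ← R3 − 37/2·R2.
R4 ← R4 − 2·R2.
R3 ← R3 / (2282/221).
R1 ← R1 − 4/17·R3.
R2 ← R2 + 201/221·R3.
R4 ← R4 − 1065/221·R3.
R4 ← R4 / (6917/326).
R1 ← R1 + 20/163·R4.
R2 ← R2 − 769/326·R4.
R3 ← R3 − 333/326·R4.
Reading off the reduced rows gives x = 1, y = -2, z = 1, w = -2.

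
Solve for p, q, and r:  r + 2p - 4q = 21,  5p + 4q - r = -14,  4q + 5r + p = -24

p = 1, q = -5, r = -1

Row-reduce the augmented matrix:
R1 ← R1 / (2).
R2 ← R2 − 5·R1.
R3 ← R3 − 1·R1.
R2 ← R2 / (14).
R1 ← R1 + 2·R2.
R3 ← R3 − 6·R2.
R3 ← R3 / (6).
R2 ← R2 + 1/4·R3.
Reading off the reduced rows gives p = 1, q = -5, r = -1.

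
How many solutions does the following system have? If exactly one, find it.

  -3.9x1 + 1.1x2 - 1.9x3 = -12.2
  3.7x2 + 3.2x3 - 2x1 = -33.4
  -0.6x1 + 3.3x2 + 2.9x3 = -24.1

x1 = 5, x2 = -2, x3 = -5

Row-reduce the augmented matrix:
R1 ← R1 / (-39/10).
R2 ← R2 + 2·R1.
R3 ← R3 + 3/5·R1.
R2 ← R2 / (1223/390).
R1 ← R1 + 11/39·R2.
R3 ← R3 − 407/130·R2.
R3 ← R3 / (-11927/12230).
R1 ← R1 − 1055/1223·R3.
R2 ← R2 − 1628/1223·R3.
Reading off the reduced rows gives x1 = 5, x2 = -2, x3 = -5.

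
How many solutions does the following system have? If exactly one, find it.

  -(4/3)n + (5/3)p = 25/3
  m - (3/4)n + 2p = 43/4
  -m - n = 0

Row-reduce the augmented matrix:
Swap R1 and R2.
R3 ← R3 + 1·R1.
R2 ← R2 / (-4/3).
R1 ← R1 + 3/4·R2.
R3 ← R3 + 7/4·R2.
R3 ← R3 / (-3/16).
R1 ← R1 − 17/16·R3.
R2 ← R2 + 5/4·R3.
Reading off the reduced rows gives m = 5, n = -5, p = 1.

m = 5, n = -5, p = 1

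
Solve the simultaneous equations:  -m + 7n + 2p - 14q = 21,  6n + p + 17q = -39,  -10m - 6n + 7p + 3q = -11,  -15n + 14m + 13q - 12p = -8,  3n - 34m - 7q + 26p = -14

m = -3, n = 0, p = -5, q = -2

Row-reduce the augmented matrix:
R1 ← R1 / (-1).
R3 ← R3 + 10·R1.
R4 ← R4 − 14·R1.
R5 ← R5 + 34·R1.
R2 ← R2 / (6).
R1 ← R1 + 7·R2.
R3 ← R3 + 76·R2.
R4 ← R4 − 83·R2.
R5 ← R5 + 235·R2.
R3 ← R3 / (-1/3).
R1 ← R1 + 5/6·R3.
R2 ← R2 − 1/6·R3.
R4 ← R4 − 13/6·R3.
R5 ← R5 + 17/6·R3.
R4 ← R4 / (1911).
R1 ← R1 + 862·R4.
R2 ← R2 − 182·R4.
R3 ← R3 + 1075·R4.
R5 ← R5 + 1911·R4.
R5 reduces to 0 = 0, so the extra equation is consistent.
Reading off the reduced rows gives m = -3, n = 0, p = -5, q = -2.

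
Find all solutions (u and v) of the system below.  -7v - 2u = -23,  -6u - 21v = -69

infinitely many solutions

Row-reduce:
R1 ← R1 / (-2).
R2 ← R2 + 6·R1.
Rank is 1 with 2 unknowns, leaving v free.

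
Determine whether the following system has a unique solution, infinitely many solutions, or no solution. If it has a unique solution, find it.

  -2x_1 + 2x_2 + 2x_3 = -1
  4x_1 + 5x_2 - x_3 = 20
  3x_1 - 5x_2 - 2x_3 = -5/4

x_1 = 3, x_2 = 7/4, x_3 = 3/4

Row-reduce the augmented matrix:
R1 ← R1 / (-2).
R2 ← R2 − 4·R1.
R3 ← R3 − 3·R1.
R2 ← R2 / (9).
R1 ← R1 + 1·R2.
R3 ← R3 + 2·R2.
R3 ← R3 / (5/3).
R1 ← R1 + 2/3·R3.
R2 ← R2 − 1/3·R3.
Reading off the reduced rows gives x_1 = 3, x_2 = 7/4, x_3 = 3/4.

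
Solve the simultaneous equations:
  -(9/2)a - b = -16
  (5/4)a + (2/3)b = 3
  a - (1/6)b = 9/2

no solution

Row-reduce:
R1 ← R1 / (-9/2).
R2 ← R2 − 5/4·R1.
R3 ← R3 − 1·R1.
R2 ← R2 / (7/18).
R1 ← R1 − 2/9·R2.
R3 ← R3 + 7/18·R2.
Row 3 reduces to 0 = -1/2, a contradiction. The system is inconsistent.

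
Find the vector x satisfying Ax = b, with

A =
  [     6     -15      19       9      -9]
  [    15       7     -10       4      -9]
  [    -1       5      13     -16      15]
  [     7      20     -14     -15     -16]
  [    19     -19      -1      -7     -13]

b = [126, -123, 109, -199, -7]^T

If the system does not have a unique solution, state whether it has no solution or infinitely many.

x_1 = -1, x_2 = -3, x_3 = 6, x_4 = 0, x_5 = 3

Row-reduce the augmented matrix:
R1 ← R1 / (6).
R2 ← R2 − 15·R1.
R3 ← R3 + 1·R1.
R4 ← R4 − 7·R1.
R5 ← R5 − 19·R1.
R2 ← R2 / (89/2).
R1 ← R1 + 5/2·R2.
R3 ← R3 − 5/2·R2.
R4 ← R4 − 75/2·R2.
R5 ← R5 − 57/2·R2.
R3 ← R3 / (5179/267).
R1 ← R1 + 17/267·R3.
R2 ← R2 + 115/89·R3.
R4 ← R4 − 3281/267·R3.
R5 ← R5 + 6499/267·R3.
R4 ← R4 / (-7160/5179).
R1 ← R1 − 2157/5179·R4.
R2 ← R2 + 6797/5179·R4.
R3 ← R3 + 3594/5179·R4.
R5 ← R5 + 209973/5179·R4.
R5 ← R5 / (675257/895).
R1 ← R1 + 7353/895·R5.
R2 ← R2 − 22228/895·R5.
R3 ← R3 − 11796/895·R5.
R4 ← R4 − 16151/895·R5.
Reading off the reduced rows gives x_1 = -1, x_2 = -3, x_3 = 6, x_4 = 0, x_5 = 3.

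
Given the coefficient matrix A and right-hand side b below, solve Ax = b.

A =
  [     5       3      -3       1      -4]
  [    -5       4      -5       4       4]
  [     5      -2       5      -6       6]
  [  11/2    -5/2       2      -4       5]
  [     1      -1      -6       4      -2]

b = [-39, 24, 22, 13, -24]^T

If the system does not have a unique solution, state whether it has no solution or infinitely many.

no solution

Row-reduce:
R1 ← R1 / (5).
R2 ← R2 + 5·R1.
R3 ← R3 − 5·R1.
R4 ← R4 − 11/2·R1.
R5 ← R5 − 1·R1.
R2 ← R2 / (7).
R1 ← R1 − 3/5·R2.
R3 ← R3 + 5·R2.
R4 ← R4 + 29/5·R2.
R5 ← R5 + 8/5·R2.
R3 ← R3 / (16/7).
R1 ← R1 − 3/35·R3.
R2 ← R2 + 8/7·R3.
R4 ← R4 + 93/70·R3.
R5 ← R5 + 253/35·R3.
R4 ← R4 / (-59/20).
R1 ← R1 + 1/10·R4.
R2 ← R2 + 1·R4.
R3 ← R3 + 3/2·R4.
R5 ← R5 + 59/10·R4.
Row 5 reduces to 0 = -6, a contradiction. The system is inconsistent.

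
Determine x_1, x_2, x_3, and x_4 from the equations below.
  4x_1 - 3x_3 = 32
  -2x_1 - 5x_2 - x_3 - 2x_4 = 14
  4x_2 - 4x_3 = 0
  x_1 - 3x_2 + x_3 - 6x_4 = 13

Row-reduce the augmented matrix:
R1 ← R1 / (4).
R2 ← R2 + 2·R1.
R4 ← R4 − 1·R1.
R2 ← R2 / (-5).
R3 ← R3 − 4·R2.
R4 ← R4 + 3·R2.
R3 ← R3 / (-6).
R1 ← R1 + 3/4·R3.
R2 ← R2 − 1/2·R3.
R4 ← R4 − 13/4·R3.
R4 ← R4 / (-17/3).
R1 ← R1 − 1/5·R4.
R2 ← R2 − 4/15·R4.
R3 ← R3 − 4/15·R4.
Reading off the reduced rows gives x_1 = 5, x_2 = -4, x_3 = -4, x_4 = 0.

x_1 = 5, x_2 = -4, x_3 = -4, x_4 = 0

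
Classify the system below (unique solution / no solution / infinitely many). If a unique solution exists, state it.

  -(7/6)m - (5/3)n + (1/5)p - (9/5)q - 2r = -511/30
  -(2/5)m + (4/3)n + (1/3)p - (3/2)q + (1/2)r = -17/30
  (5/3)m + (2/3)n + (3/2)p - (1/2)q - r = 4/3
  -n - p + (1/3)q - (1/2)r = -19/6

infinitely many solutions

Row-reduce:
R1 ← R1 / (-7/6).
R2 ← R2 + 2/5·R1.
R3 ← R3 − 5/3·R1.
R2 ← R2 / (40/21).
R1 ← R1 − 10/7·R2.
R3 ← R3 + 12/7·R2.
R4 ← R4 + 1·R2.
R3 ← R3 / (253/125).
R1 ← R1 + 37/100·R3.
R2 ← R2 − 139/1000·R3.
R4 ← R4 + 861/1000·R3.
R4 ← R4 / (-43105/24288).
R1 ← R1 − 6065/4048·R4.
R2 ← R2 + 1603/8096·R4.
R3 ← R3 + 1933/1012·R4.
Rank is 4 with 5 unknowns, leaving r free.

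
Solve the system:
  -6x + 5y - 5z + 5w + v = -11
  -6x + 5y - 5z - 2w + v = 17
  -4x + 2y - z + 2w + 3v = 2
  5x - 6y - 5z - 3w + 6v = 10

Row-reduce:
R1 ← R1 / (-6).
R2 ← R2 + 6·R1.
R3 ← R3 + 4·R1.
R4 ← R4 − 5·R1.
Swap R2 and R3.
R2 ← R2 / (-4/3).
R1 ← R1 + 5/6·R2.
R4 ← R4 + 11/6·R2.
Swap R3 and R4.
R3 ← R3 / (-99/8).
R1 ← R1 + 5/8·R3.
R2 ← R2 + 7/4·R3.
R4 ← R4 / (-7).
R1 ← R1 + 5/33·R4.
R2 ← R2 − 19/33·R4.
R3 ← R3 + 8/33·R4.
Rank is 4 with 5 unknowns, leaving v free.

infinitely many solutions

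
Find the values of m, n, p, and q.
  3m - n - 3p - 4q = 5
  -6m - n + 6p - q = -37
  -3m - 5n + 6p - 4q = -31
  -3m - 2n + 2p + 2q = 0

Row-reduce the augmented matrix:
R1 ← R1 / (3).
R2 ← R2 + 6·R1.
R3 ← R3 + 3·R1.
R4 ← R4 + 3·R1.
R2 ← R2 / (-3).
R1 ← R1 + 1/3·R2.
R3 ← R3 + 6·R2.
R4 ← R4 + 3·R2.
R3 ← R3 / (3).
R1 ← R1 + 1·R3.
R4 ← R4 + 1·R3.
R4 ← R4 / (31/3).
R1 ← R1 − 3·R4.
R2 ← R2 − 3·R4.
R3 ← R3 − 10/3·R4.
Reading off the reduced rows gives m = 2, n = -3, p = -4, q = 4.

m = 2, n = -3, p = -4, q = 4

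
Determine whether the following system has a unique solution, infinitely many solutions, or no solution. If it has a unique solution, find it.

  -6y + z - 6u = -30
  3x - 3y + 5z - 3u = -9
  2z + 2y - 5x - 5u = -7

Row-reduce:
Swap R1 and R2.
R1 ← R1 / (3).
R3 ← R3 + 5·R1.
R2 ← R2 / (-6).
R1 ← R1 + 1·R2.
R3 ← R3 + 3·R2.
R3 ← R3 / (59/6).
R1 ← R1 − 3/2·R3.
R2 ← R2 + 1/6·R3.
Rank is 3 with 4 unknowns, leaving u free.

infinitely many solutions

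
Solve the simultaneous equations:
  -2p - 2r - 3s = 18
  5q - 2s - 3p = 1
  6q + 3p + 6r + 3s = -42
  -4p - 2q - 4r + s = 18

Row-reduce the augmented matrix:
R1 ← R1 / (-2).
R2 ← R2 + 3·R1.
R3 ← R3 − 3·R1.
R4 ← R4 + 4·R1.
R2 ← R2 / (5).
R3 ← R3 − 6·R2.
R4 ← R4 + 2·R2.
R3 ← R3 / (-3/5).
R1 ← R1 − 1·R3.
R2 ← R2 − 3/5·R3.
R4 ← R4 − 6/5·R3.
R4 ← R4 / (-1).
R1 ← R1 + 6·R4.
R2 ← R2 + 4·R4.
R3 ← R3 − 15/2·R4.
Reading off the reduced rows gives p = -6, q = -5, r = 3, s = -4.

p = -6, q = -5, r = 3, s = -4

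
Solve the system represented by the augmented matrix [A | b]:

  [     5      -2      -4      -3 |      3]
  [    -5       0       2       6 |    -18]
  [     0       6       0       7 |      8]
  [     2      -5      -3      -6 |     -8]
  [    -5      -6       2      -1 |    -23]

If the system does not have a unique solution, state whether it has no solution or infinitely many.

no solution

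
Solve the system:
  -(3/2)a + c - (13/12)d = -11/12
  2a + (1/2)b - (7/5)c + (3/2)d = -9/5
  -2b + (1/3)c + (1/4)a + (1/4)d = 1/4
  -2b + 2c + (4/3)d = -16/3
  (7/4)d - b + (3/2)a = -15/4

Row-reduce:
R1 ← R1 / (-3/2).
R2 ← R2 − 2·R1.
R3 ← R3 − 1/4·R1.
R5 ← R5 − 3/2·R1.
R2 ← R2 / (1/2).
R3 ← R3 + 2·R2.
R4 ← R4 + 2·R2.
R5 ← R5 + 1·R2.
R3 ← R3 / (7/30).
R1 ← R1 + 2/3·R3.
R2 ← R2 + 2/15·R3.
R4 ← R4 − 26/15·R3.
R5 ← R5 − 13/15·R3.
R4 ← R4 / (-11/18).
R1 ← R1 − 14/9·R4.
R2 ← R2 − 5/18·R4.
R3 ← R3 − 5/4·R4.
R5 ← R5 + 11/36·R4.
Row 5 reduces to 0 = -2, a contradiction. The system is inconsistent.

no solution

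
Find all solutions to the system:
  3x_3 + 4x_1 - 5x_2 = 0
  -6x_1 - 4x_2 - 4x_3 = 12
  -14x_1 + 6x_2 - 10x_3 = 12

infinitely many solutions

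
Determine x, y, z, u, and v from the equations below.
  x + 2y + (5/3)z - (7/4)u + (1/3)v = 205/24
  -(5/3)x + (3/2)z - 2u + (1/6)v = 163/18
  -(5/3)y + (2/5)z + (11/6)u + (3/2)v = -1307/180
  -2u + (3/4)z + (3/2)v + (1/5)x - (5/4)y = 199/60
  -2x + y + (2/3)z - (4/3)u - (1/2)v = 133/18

Row-reduce the augmented matrix:
R2 ← R2 + 5/3·R1.
R4 ← R4 − 1/5·R1.
R5 ← R5 + 2·R1.
R2 ← R2 / (10/3).
R1 ← R1 − 2·R2.
R3 ← R3 + 5/3·R2.
R4 ← R4 + 33/20·R2.
R5 ← R5 − 5·R2.
R3 ← R3 / (457/180).
R1 ← R1 + 9/10·R3.
R2 ← R2 − 77/60·R3.
R4 ← R4 − 3041/1200·R3.
R5 ← R5 + 29/12·R3.
R4 ← R4 / (-79059/22850).
R1 ← R1 − 8943/9140·R4.
R2 ← R2 + 5297/4570·R4.
R3 ← R3 + 225/914·R4.
R5 ← R5 − 2669/1371·R4.
R5 ← R5 / (775337/948708).
R1 ← R1 − 228045/421648·R5.
R2 ← R2 + 443797/632472·R5.
R3 ← R3 − 155545/210824·R5.
R4 ← R4 − 6107/316236·R5.
Reading off the reduced rows gives x = -1/2, y = 2/3, z = 7/3, u = -5/2, v = -5/3.

x = -1/2, y = 2/3, z = 7/3, u = -5/2, v = -5/3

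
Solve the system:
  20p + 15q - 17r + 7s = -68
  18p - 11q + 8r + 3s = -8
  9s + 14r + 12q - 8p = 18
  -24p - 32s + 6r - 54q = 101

no solution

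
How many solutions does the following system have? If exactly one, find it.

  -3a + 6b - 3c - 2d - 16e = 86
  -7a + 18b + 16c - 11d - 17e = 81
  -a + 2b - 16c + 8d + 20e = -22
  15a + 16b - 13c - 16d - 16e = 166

infinitely many solutions

Row-reduce:
R1 ← R1 / (-3).
R2 ← R2 + 7·R1.
R3 ← R3 + 1·R1.
R4 ← R4 − 15·R1.
R2 ← R2 / (4).
R1 ← R1 + 2·R2.
R4 ← R4 − 46·R2.
R3 ← R3 / (-15).
R1 ← R1 − 25/2·R3.
R2 ← R2 − 23/4·R3.
R4 ← R4 + 585/2·R3.
R4 ← R4 / (-733/6).
R1 ← R1 − 85/18·R4.
R2 ← R2 − 313/180·R4.
R3 ← R3 + 26/45·R4.
Rank is 4 with 5 unknowns, leaving e free.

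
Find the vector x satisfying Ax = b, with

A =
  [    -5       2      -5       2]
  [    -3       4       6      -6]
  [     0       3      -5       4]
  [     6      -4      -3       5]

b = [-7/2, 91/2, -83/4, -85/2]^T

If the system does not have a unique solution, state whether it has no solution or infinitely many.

Row-reduce the augmented matrix:
R1 ← R1 / (-5).
R2 ← R2 + 3·R1.
R4 ← R4 − 6·R1.
R2 ← R2 / (14/5).
R1 ← R1 + 2/5·R2.
R3 ← R3 − 3·R2.
R4 ← R4 + 8/5·R2.
R3 ← R3 / (-205/14).
R1 ← R1 − 16/7·R3.
R2 ← R2 − 45/14·R3.
R4 ← R4 + 27/7·R3.
R4 ← R4 / (1/5).
R1 ← R1 − 2/5·R4.
R3 ← R3 + 4/5·R4.
Reading off the reduced rows gives x_1 = -5/2, x_2 = 5/4, x_3 = 5/2, x_4 = -3.

x_1 = -5/2, x_2 = 5/4, x_3 = 5/2, x_4 = -3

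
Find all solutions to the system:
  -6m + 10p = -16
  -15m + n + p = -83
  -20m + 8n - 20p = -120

m = 6, n = 5, p = 2

Row-reduce the augmented matrix:
R1 ← R1 / (-6).
R2 ← R2 + 15·R1.
R3 ← R3 + 20·R1.
R3 ← R3 − 8·R2.
R3 ← R3 / (416/3).
R1 ← R1 + 5/3·R3.
R2 ← R2 + 24·R3.
Reading off the reduced rows gives m = 6, n = 5, p = 2.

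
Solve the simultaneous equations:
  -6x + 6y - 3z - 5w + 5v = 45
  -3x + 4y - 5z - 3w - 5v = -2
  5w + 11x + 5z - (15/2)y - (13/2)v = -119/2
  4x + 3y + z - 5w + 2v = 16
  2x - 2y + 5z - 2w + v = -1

infinitely many solutions

Row-reduce:
R1 ← R1 / (-6).
R2 ← R2 + 3·R1.
R3 ← R3 − 11·R1.
R4 ← R4 − 4·R1.
R5 ← R5 − 2·R1.
R1 ← R1 + 1·R2.
R3 ← R3 − 7/2·R2.
R4 ← R4 − 7·R2.
R3 ← R3 / (47/4).
R1 ← R1 + 3·R3.
R2 ← R2 + 7/2·R3.
R4 ← R4 − 47/2·R3.
R5 ← R5 − 4·R3.
Swap R4 and R5.
R4 ← R4 / (-401/141).
R1 ← R1 + 40/141·R4.
R2 ← R2 + 172/141·R4.
R3 ← R3 + 29/141·R4.
Rank is 4 with 5 unknowns, leaving v free.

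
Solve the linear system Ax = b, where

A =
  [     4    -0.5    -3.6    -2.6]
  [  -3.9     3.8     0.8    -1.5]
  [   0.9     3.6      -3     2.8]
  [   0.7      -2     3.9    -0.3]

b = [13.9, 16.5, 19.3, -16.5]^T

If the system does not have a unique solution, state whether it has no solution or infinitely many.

Row-reduce the augmented matrix:
R1 ← R1 / (4).
R2 ← R2 + 39/10·R1.
R3 ← R3 − 9/10·R1.
R4 ← R4 − 7/10·R1.
R2 ← R2 / (53/16).
R1 ← R1 + 1/8·R2.
R3 ← R3 − 297/80·R2.
R4 ← R4 + 153/80·R2.
R3 ← R3 / (5613/6625).
R1 ← R1 + 1328/1325·R3.
R2 ← R2 + 1084/1325·R3.
R4 ← R4 − 39291/13250·R3.
R4 ← R4 / (-597/20).
R1 ← R1 − 48001/5613·R4.
R2 ← R2 − 36020/5613·R4.
R3 ← R3 − 104771/11226·R4.
Reading off the reduced rows gives x_1 = 1, x_2 = 5, x_3 = -2, x_4 = -2.

x_1 = 1, x_2 = 5, x_3 = -2, x_4 = -2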